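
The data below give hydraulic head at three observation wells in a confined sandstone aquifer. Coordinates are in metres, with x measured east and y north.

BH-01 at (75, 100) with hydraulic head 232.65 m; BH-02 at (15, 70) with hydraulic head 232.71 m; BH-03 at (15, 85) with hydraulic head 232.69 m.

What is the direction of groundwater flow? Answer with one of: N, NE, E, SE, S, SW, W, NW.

N

Differences from BH-01: to BH-02 (Δx, Δy, Δh) = (-60, -30, +0.06); to BH-03 = (-60, -15, +0.04).
Determinant of the coordinate differences = (-60)·(-15) − (-60)·(-30) = -900.
∂h/∂x = [(+0.06)·(-15) − (+0.04)·(-30)] / -900 = -0.0003333
∂h/∂y = [(-60)·(+0.04) − (-60)·(+0.06)] / -900 = -0.001333
Flow = −∇h = (+0.0003333 east, +0.001333 north), which points north.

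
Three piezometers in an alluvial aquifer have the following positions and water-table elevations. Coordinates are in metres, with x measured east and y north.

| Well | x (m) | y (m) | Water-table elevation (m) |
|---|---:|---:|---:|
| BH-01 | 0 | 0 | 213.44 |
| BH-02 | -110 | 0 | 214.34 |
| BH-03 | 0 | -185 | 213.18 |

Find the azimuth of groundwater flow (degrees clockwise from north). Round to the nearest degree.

100°

∂h/∂x = (214.34 − 213.44) / (-110 − 0) = -0.008182
∂h/∂y = (213.18 − 213.44) / (-185 − 0) = +0.001405
Flow direction (−∇h) has components (+0.008182 E, -0.001405 N).
Azimuth = atan2(E, N) = atan2(+0.008182, -0.001405) = 99.7° ≈ 100°.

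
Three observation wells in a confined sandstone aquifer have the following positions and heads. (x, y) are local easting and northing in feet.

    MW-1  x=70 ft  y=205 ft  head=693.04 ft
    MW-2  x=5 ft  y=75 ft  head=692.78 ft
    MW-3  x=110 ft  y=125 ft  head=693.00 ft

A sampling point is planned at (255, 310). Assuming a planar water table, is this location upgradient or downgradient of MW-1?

With h = a·x + b·y + c and MW-1 as origin, the differences give:
  (-65)·a + (-130)·b = -0.26
  40·a + (-80)·b = -0.04
Eliminate b (×(-80) and ×(-130), subtract): 10400·a = 15.600 → a = ∂h/∂x = +0.001500
Back-substitute: b = ∂h/∂y = +0.001250.
Head at (255, 310) = 693.04 + (+0.001500)·(185) + (+0.001250)·(105) = 693.45 ft.
That is higher than the 693.04 ft at MW-1, so the point is upgradient.

upgradient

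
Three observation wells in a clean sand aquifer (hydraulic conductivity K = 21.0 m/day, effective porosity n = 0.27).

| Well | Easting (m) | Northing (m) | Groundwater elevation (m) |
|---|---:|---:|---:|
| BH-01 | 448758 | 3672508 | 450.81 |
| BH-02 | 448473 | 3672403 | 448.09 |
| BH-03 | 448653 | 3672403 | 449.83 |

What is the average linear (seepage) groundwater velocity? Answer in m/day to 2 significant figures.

0.75 m/day

With h = a·x + b·y + c and BH-01 as origin, the differences give:
  (-285)·a + (-105)·b = -2.72
  (-105)·a + (-105)·b = -0.98
Eliminate b (×(-105) and ×(-105), subtract): 18900·a = 182.700 → a = ∂h/∂x = +0.009667
Back-substitute: b = ∂h/∂y = -0.0003333.
|∇h| = √(0.009667² + -0.0003333²) = 0.009673
Seepage velocity v = K·i/n = 21.0 × 0.009673 / 0.27 = 0.7523 m/day.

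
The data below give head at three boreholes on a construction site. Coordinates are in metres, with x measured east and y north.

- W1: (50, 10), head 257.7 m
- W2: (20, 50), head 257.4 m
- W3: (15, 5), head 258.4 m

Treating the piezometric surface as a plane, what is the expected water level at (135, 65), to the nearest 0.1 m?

Taking W1 as reference: W2−W1 = (-30, 40, -0.3); W3−W1 = (-35, -5, +0.7).
Determinant of the coordinate differences = (-30)·(-5) − (-35)·40 = 1550.
∂h/∂x = [(-0.3)·(-5) − (+0.7)·40] / 1550 = -0.01710
∂h/∂y = [(-30)·(+0.7) − (-35)·(-0.3)] / 1550 = -0.02032
h(135, 65) = 257.7 + (-0.01710)·(85) + (-0.02032)·(55) = 257.7 -1.453 -1.118 = 255.129 m.

255.1 m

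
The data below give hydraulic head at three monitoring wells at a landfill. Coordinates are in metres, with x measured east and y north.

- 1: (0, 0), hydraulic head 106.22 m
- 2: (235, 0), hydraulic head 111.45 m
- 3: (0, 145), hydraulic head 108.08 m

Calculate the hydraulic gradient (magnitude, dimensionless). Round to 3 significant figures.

∂h/∂x = (111.45 − 106.22) / (235 − 0) = +0.02226
∂h/∂y = (108.08 − 106.22) / (145 − 0) = +0.01283
|∇h| = √(0.02226² + 0.01283²) = 0.02569

0.0257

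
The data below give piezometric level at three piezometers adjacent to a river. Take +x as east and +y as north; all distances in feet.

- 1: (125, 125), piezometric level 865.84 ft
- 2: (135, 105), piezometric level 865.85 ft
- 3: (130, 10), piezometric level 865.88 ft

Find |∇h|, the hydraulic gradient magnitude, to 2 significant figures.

Differences from 1: to 2 (Δx, Δy, Δh) = (10, -20, +0.01); to 3 = (5, -115, +0.04).
Solve a·Δx + b·Δy = Δh: det = 10·(-115) − 5·(-20) = -1050.
∂h/∂x = [(+0.01)·(-115) − (+0.04)·(-20)] / -1050 = +0.0003333
∂h/∂y = [10·(+0.04) − 5·(+0.01)] / -1050 = -0.0003333
|∇h| = √(0.0003333² + -0.0003333²) = 0.0004714

0.00047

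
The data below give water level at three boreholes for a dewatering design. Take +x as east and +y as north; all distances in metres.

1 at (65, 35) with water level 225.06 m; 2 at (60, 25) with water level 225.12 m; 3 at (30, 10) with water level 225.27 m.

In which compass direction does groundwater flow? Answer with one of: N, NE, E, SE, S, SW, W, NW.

Taking 1 as reference: 2−1 = (-5, -10, +0.06); 3−1 = (-35, -25, +0.21).
Determinant of the coordinate differences = (-5)·(-25) − (-35)·(-10) = -225.
∂h/∂x = [(+0.06)·(-25) − (+0.21)·(-10)] / -225 = -0.002667
∂h/∂y = [(-5)·(+0.21) − (-35)·(+0.06)] / -225 = -0.004667
Flow = −∇h = (+0.002667 east, +0.004667 north), which points northeast.

NE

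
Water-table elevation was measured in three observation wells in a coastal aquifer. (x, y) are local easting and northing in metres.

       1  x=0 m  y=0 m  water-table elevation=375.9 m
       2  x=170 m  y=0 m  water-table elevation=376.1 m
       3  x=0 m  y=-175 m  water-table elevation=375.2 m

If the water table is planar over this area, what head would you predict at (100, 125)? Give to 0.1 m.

376.5 m

∂h/∂x = (376.1 − 375.9) / (170 − 0) = +0.001176
∂h/∂y = (375.2 − 375.9) / (-175 − 0) = +0.004000
h(100, 125) = 375.9 + (+0.001176)·(100) + (+0.004000)·(125) = 375.9 +0.118 +0.500 = 376.518 m.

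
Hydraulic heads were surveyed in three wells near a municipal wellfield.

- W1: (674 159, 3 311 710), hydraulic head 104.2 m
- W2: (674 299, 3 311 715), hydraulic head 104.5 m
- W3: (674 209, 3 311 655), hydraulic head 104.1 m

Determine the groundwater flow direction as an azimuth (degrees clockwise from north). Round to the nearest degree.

209°

Differences from W1: to W2 (Δx, Δy, Δh) = (140, 5, +0.3); to W3 = (50, -55, -0.1).
Solve a·Δx + b·Δy = Δh: det = 140·(-55) − 50·5 = -7950.
∂h/∂x = [(+0.3)·(-55) − (-0.1)·5] / -7950 = +0.002013
∂h/∂y = [140·(-0.1) − 50·(+0.3)] / -7950 = +0.003648
Flow direction (−∇h) has components (-0.002013 E, -0.003648 N).
Azimuth = atan2(E, N) = atan2(-0.002013, -0.003648) = 208.9° ≈ 209°.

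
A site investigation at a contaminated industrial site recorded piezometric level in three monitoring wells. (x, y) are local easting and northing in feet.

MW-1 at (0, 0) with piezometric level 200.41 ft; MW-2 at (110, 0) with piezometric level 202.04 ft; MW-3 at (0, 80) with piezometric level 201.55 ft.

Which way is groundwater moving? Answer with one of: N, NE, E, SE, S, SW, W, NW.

∂h/∂x = (202.04 − 200.41) / (110 − 0) = +0.01482
∂h/∂y = (201.55 − 200.41) / (80 − 0) = +0.01425
Flow = −∇h = (-0.01482 east, -0.01425 north), which points southwest.

SW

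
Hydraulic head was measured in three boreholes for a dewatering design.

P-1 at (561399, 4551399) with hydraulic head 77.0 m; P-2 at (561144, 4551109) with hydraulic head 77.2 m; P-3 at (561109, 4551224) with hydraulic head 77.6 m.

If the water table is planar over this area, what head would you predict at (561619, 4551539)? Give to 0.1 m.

76.6 m

Taking P-1 as reference: P-2−P-1 = (-255, -290, +0.2); P-3−P-1 = (-290, -175, +0.6).
Solve a·Δx + b·Δy = Δh: det = (-255)·(-175) − (-290)·(-290) = -39475.
∂h/∂x = [(+0.2)·(-175) − (+0.6)·(-290)] / -39475 = -0.003521
∂h/∂y = [(-255)·(+0.6) − (-290)·(+0.2)] / -39475 = +0.002407
h(561619, 4551539) = 77.0 + (-0.003521)·(220) + (+0.002407)·(140) = 77.0 -0.775 +0.337 = 76.562 m.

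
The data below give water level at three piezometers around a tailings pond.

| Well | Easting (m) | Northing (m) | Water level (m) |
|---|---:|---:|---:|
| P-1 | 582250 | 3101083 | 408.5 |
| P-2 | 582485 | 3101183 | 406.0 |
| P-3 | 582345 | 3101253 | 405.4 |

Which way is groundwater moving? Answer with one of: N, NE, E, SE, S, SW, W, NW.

With h = a·x + b·y + c and P-1 as origin, the differences give:
  235·a + 100·b = -2.5
  95·a + 170·b = -3.1
Eliminate b (×170 and ×100, subtract): 30450·a = -115.00 → a = ∂h/∂x = -0.003777
Back-substitute: b = ∂h/∂y = -0.01612.
Flow = −∇h = (+0.003777 east, +0.01612 north), which points north.

N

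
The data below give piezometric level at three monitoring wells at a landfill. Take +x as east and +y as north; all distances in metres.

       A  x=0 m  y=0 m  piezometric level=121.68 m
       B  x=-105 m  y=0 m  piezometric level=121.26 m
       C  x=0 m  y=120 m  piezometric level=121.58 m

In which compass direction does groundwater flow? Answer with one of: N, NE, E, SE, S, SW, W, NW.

W

∂h/∂x = (121.26 − 121.68) / (-105 − 0) = +0.004000
∂h/∂y = (121.58 − 121.68) / (120 − 0) = -0.0008333
Flow = −∇h = (-0.004000 east, +0.0008333 north), which points west.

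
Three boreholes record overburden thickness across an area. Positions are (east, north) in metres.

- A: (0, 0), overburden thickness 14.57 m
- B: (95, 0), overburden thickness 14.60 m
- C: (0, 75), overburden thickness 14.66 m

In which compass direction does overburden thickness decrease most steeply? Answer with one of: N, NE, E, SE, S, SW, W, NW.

S

∂d/∂x = (14.60 − 14.57) / (95 − 0) = +0.0003158
∂d/∂y = (14.66 − 14.57) / (75 − 0) = +0.001200
Steepest decrease is along −∇f = (-0.0003158 E, -0.001200 N) → south.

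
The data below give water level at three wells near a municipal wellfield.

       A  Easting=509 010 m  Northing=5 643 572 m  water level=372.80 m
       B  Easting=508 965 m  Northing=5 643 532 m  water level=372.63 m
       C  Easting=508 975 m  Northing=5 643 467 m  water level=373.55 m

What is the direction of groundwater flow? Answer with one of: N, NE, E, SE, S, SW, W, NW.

NW

Differences from A: to B (Δx, Δy, Δh) = (-45, -40, -0.17); to C = (-35, -105, +0.75).
Determinant of the coordinate differences = (-45)·(-105) − (-35)·(-40) = 3325.
∂h/∂x = [(-0.17)·(-105) − (+0.75)·(-40)] / 3325 = +0.01439
∂h/∂y = [(-45)·(+0.75) − (-35)·(-0.17)] / 3325 = -0.01194
Flow = −∇h = (-0.01439 east, +0.01194 north), which points northwest.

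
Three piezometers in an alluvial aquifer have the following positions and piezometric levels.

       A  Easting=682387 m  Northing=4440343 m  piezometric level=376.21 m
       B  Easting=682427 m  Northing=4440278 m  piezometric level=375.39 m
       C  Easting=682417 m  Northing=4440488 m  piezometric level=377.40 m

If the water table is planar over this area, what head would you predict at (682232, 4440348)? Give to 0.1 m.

377.1 m

Three-point gradient (reference A): Δ to B = (40, -65, -0.82), Δ to C = (30, 145, +1.19).
∂h/∂x = -0.005361, ∂h/∂y = +0.009316 (det = 7750).
h(682232, 4440348) = 376.21 + (-0.005361)·(-155) + (+0.009316)·(5) = 376.21 +0.831 +0.047 = 377.088 m.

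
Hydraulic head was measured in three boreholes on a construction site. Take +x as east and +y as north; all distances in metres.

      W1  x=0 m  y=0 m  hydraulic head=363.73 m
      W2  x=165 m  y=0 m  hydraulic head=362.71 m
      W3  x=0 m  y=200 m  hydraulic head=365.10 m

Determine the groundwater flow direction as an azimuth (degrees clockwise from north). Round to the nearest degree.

∂h/∂x = (362.71 − 363.73) / (165 − 0) = -0.006182
∂h/∂y = (365.10 − 363.73) / (200 − 0) = +0.006850
Flow direction (−∇h) has components (+0.006182 E, -0.006850 N).
Azimuth = atan2(E, N) = atan2(+0.006182, -0.006850) = 137.9° ≈ 138°.

138°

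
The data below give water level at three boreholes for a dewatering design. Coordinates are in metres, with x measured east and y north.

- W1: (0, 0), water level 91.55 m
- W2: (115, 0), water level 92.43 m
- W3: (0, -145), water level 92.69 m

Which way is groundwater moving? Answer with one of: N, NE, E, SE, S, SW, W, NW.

∂h/∂x = (92.43 − 91.55) / (115 − 0) = +0.007652
∂h/∂y = (92.69 − 91.55) / (-145 − 0) = -0.007862
Flow = −∇h = (-0.007652 east, +0.007862 north), which points northwest.

NW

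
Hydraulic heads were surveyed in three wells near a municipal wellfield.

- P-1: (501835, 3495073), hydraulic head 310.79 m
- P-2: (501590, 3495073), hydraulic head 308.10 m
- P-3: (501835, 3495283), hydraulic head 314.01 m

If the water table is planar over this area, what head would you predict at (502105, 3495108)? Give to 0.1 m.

314.3 m

∂h/∂x = (308.10 − 310.79) / (501590 − 501835) = +0.01098
∂h/∂y = (314.01 − 310.79) / (3495283 − 3495073) = +0.01533
h(502105, 3495108) = 310.79 + (+0.01098)·(270) + (+0.01533)·(35) = 310.79 +2.964 +0.537 = 314.291 m.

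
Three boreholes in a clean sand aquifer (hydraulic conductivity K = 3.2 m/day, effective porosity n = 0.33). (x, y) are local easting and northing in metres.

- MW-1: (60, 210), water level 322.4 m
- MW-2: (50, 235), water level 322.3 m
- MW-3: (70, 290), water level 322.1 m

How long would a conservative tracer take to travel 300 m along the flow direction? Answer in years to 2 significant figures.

22 years

Taking MW-1 as reference: MW-2−MW-1 = (-10, 25, -0.1); MW-3−MW-1 = (10, 80, -0.3).
Solve a·Δx + b·Δy = Δh: det = (-10)·80 − 10·25 = -1050.
∂h/∂x = [(-0.1)·80 − (-0.3)·25] / -1050 = +0.0004762
∂h/∂y = [(-10)·(-0.3) − 10·(-0.1)] / -1050 = -0.003810
|∇h| = √(0.0004762² + -0.003810²) = 0.00384
Seepage velocity v = K·i/n = 3.2 × 0.00384 / 0.33 = 0.03724 m/day.
t = 300 / 0.03724 = 8056 days = 22.1 years.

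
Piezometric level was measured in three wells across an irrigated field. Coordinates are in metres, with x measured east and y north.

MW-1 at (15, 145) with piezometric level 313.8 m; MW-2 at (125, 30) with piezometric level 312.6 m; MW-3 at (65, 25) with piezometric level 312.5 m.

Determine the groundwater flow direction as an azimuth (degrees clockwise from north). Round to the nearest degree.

184°

With h = a·x + b·y + c and MW-1 as origin, the differences give:
  110·a + (-115)·b = -1.2
  50·a + (-120)·b = -1.3
Eliminate b (×(-120) and ×(-115), subtract): -7450·a = -5.50 → a = ∂h/∂x = +0.0007383
Back-substitute: b = ∂h/∂y = +0.01114.
Flow direction (−∇h) has components (-0.0007383 E, -0.01114 N).
Azimuth = atan2(E, N) = atan2(-0.0007383, -0.01114) = 183.8° ≈ 184°.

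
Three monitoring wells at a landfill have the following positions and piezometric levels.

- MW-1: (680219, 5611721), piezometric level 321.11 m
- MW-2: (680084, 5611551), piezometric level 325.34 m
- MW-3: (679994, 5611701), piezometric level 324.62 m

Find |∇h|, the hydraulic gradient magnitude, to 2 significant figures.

0.020

Three-point gradient (reference MW-1): Δ to MW-2 = (-135, -170, +4.23), Δ to MW-3 = (-225, -20, +3.51).
∂h/∂x = -0.01441, ∂h/∂y = -0.01344 (det = -35550).
|∇h| = √(-0.01441² + -0.01344²) = 0.0197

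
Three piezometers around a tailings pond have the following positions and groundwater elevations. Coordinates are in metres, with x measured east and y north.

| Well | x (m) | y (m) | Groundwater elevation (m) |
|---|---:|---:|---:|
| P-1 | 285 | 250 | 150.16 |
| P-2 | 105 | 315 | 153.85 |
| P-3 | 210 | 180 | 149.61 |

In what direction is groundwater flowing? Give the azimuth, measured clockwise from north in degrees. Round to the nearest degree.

149°

Taking P-1 as reference: P-2−P-1 = (-180, 65, +3.69); P-3−P-1 = (-75, -70, -0.55).
Solve a·Δx + b·Δy = Δh: det = (-180)·(-70) − (-75)·65 = 17475.
∂h/∂x = [(+3.69)·(-70) − (-0.55)·65] / 17475 = -0.01274
∂h/∂y = [(-180)·(-0.55) − (-75)·(+3.69)] / 17475 = +0.02150
Flow direction (−∇h) has components (+0.01274 E, -0.02150 N).
Azimuth = atan2(E, N) = atan2(+0.01274, -0.02150) = 149.4° ≈ 149°.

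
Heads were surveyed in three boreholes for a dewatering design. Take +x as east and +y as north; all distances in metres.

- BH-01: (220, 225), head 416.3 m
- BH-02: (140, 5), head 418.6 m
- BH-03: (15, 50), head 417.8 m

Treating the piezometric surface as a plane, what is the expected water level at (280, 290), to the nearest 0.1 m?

Differences from BH-01: to BH-02 (Δx, Δy, Δh) = (-80, -220, +2.3); to BH-03 = (-205, -175, +1.5).
Determinant of the coordinate differences = (-80)·(-175) − (-205)·(-220) = -31100.
∂h/∂x = [(+2.3)·(-175) − (+1.5)·(-220)] / -31100 = +0.002331
∂h/∂y = [(-80)·(+1.5) − (-205)·(+2.3)] / -31100 = -0.01130
h(280, 290) = 416.3 + (+0.002331)·(60) + (-0.01130)·(65) = 416.3 +0.140 -0.735 = 415.705 m.

415.7 m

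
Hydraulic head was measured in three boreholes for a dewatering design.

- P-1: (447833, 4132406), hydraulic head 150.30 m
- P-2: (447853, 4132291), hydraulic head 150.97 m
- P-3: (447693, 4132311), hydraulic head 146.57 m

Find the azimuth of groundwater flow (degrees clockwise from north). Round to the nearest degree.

Differences from P-1: to P-2 (Δx, Δy, Δh) = (20, -115, +0.67); to P-3 = (-140, -95, -3.73).
Solve a·Δx + b·Δy = Δh: det = 20·(-95) − (-140)·(-115) = -18000.
∂h/∂x = [(+0.67)·(-95) − (-3.73)·(-115)] / -18000 = +0.02737
∂h/∂y = [20·(-3.73) − (-140)·(+0.67)] / -18000 = -0.001067
Flow direction (−∇h) has components (-0.02737 E, +0.001067 N).
Azimuth = atan2(E, N) = atan2(-0.02737, +0.001067) = 272.2° ≈ 272°.

272°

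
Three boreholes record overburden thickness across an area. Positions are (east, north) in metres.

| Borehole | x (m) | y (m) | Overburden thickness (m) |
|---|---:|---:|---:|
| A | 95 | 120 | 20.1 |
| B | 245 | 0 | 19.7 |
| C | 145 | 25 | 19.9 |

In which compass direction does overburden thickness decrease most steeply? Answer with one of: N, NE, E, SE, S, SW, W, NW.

SE

With d = a·x + b·y + c and A as origin, the differences give:
  150·a + (-120)·b = -0.4
  50·a + (-95)·b = -0.2
Eliminate b (×(-95) and ×(-120), subtract): -8250·a = 14.00 → a = ∂d/∂x = -0.001697
Back-substitute: b = ∂d/∂y = +0.001212.
Steepest decrease is along −∇f = (+0.001697 E, -0.001212 N) → southeast.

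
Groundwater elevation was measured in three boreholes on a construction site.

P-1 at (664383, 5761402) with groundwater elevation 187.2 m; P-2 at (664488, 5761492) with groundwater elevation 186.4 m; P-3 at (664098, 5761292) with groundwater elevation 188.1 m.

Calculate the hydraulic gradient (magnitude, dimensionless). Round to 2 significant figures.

0.0095

Taking P-1 as reference: P-2−P-1 = (105, 90, -0.8); P-3−P-1 = (-285, -110, +0.9).
Determinant of the coordinate differences = 105·(-110) − (-285)·90 = 14100.
∂h/∂x = [(-0.8)·(-110) − (+0.9)·90] / 14100 = +0.0004965
∂h/∂y = [105·(+0.9) − (-285)·(-0.8)] / 14100 = -0.009468
|∇h| = √(0.0004965² + -0.009468²) = 0.009481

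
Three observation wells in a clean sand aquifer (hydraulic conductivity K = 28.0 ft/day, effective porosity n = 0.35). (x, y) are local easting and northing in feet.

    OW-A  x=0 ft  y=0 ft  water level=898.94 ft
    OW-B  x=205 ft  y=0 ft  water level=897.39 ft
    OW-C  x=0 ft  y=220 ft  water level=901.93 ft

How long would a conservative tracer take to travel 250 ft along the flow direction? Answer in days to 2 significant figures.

200 days

∂h/∂x = (897.39 − 898.94) / (205 − 0) = -0.007561
∂h/∂y = (901.93 − 898.94) / (220 − 0) = +0.01359
|∇h| = √(-0.007561² + 0.01359²) = 0.01555
Seepage velocity v = K·i/n = 28.0 × 0.01555 / 0.35 = 1.244 ft/day.
t = 250 / 1.244 = 201 days.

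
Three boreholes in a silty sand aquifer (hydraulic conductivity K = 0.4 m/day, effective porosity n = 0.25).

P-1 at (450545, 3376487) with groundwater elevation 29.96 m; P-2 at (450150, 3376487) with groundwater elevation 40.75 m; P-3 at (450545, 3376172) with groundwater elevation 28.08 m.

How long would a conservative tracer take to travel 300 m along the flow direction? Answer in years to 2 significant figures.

∂h/∂x = (40.75 − 29.96) / (450150 − 450545) = -0.02732
∂h/∂y = (28.08 − 29.96) / (3376172 − 3376487) = +0.005968
|∇h| = √(-0.02732² + 0.005968²) = 0.02796
Seepage velocity v = K·i/n = 0.4 × 0.02796 / 0.25 = 0.04474 m/day.
t = 300 / 0.04474 = 6705 days = 18.4 years.

18 years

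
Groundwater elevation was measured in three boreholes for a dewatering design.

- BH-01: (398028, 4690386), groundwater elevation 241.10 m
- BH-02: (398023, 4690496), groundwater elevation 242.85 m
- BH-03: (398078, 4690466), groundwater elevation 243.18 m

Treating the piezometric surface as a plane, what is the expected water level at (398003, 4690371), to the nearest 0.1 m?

Differences from BH-01: to BH-02 (Δx, Δy, Δh) = (-5, 110, +1.75); to BH-03 = (50, 80, +2.08).
Solve a·Δx + b·Δy = Δh: det = (-5)·80 − 50·110 = -5900.
∂h/∂x = [(+1.75)·80 − (+2.08)·110] / -5900 = +0.01505
∂h/∂y = [(-5)·(+2.08) − 50·(+1.75)] / -5900 = +0.01659
h(398003, 4690371) = 241.10 + (+0.01505)·(-25) + (+0.01659)·(-15) = 241.10 -0.376 -0.249 = 240.475 m.

240.5 m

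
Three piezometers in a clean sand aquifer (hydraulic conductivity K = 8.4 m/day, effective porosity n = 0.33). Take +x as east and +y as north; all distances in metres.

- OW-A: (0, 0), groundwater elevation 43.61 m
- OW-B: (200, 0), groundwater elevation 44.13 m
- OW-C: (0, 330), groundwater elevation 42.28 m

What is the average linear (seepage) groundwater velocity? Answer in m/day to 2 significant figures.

∂h/∂x = (44.13 − 43.61) / (200 − 0) = +0.002600
∂h/∂y = (42.28 − 43.61) / (330 − 0) = -0.004030
|∇h| = √(0.002600² + -0.004030²) = 0.004796
Seepage velocity v = K·i/n = 8.4 × 0.004796 / 0.33 = 0.1221 m/day.

0.12 m/day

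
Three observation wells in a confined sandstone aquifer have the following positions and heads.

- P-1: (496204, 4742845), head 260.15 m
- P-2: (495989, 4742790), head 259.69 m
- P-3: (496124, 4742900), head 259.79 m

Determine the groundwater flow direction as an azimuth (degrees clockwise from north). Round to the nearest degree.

312°

Differences from P-1: to P-2 (Δx, Δy, Δh) = (-215, -55, -0.46); to P-3 = (-80, 55, -0.36).
Determinant of the coordinate differences = (-215)·55 − (-80)·(-55) = -16225.
∂h/∂x = [(-0.46)·55 − (-0.36)·(-55)] / -16225 = +0.002780
∂h/∂y = [(-215)·(-0.36) − (-80)·(-0.46)] / -16225 = -0.002502
Flow direction (−∇h) has components (-0.002780 E, +0.002502 N).
Azimuth = atan2(E, N) = atan2(-0.002780, +0.002502) = 312.0° ≈ 312°.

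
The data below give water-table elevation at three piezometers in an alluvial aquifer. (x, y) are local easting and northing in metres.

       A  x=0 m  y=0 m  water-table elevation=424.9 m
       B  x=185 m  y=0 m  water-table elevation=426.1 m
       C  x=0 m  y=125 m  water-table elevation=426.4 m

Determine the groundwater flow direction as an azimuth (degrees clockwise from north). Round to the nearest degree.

208°

∂h/∂x = (426.1 − 424.9) / (185 − 0) = +0.006486
∂h/∂y = (426.4 − 424.9) / (125 − 0) = +0.01200
Flow direction (−∇h) has components (-0.006486 E, -0.01200 N).
Azimuth = atan2(E, N) = atan2(-0.006486, -0.01200) = 208.4° ≈ 208°.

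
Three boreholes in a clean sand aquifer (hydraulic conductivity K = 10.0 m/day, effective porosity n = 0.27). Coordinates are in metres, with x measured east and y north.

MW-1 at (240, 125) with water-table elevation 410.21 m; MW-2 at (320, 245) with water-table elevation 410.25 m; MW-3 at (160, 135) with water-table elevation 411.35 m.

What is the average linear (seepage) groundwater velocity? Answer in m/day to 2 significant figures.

0.59 m/day

Three-point gradient (reference MW-1): Δ to MW-2 = (80, 120, +0.04), Δ to MW-3 = (-80, 10, +1.14).
∂h/∂x = -0.01312, ∂h/∂y = +0.009077 (det = 10400).
|∇h| = √(-0.01312² + 0.009077²) = 0.01595
Seepage velocity v = K·i/n = 10.0 × 0.01595 / 0.27 = 0.5907 m/day.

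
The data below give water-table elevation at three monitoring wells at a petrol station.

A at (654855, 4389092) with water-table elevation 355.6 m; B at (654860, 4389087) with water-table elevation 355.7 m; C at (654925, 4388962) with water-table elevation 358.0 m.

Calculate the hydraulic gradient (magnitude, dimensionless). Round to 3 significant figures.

0.0170

Differences from A: to B (Δx, Δy, Δh) = (5, -5, +0.1); to C = (70, -130, +2.4).
Solve a·Δx + b·Δy = Δh: det = 5·(-130) − 70·(-5) = -300.
∂h/∂x = [(+0.1)·(-130) − (+2.4)·(-5)] / -300 = +0.003333
∂h/∂y = [5·(+2.4) − 70·(+0.1)] / -300 = -0.01667
|∇h| = √(0.003333² + -0.01667²) = 0.017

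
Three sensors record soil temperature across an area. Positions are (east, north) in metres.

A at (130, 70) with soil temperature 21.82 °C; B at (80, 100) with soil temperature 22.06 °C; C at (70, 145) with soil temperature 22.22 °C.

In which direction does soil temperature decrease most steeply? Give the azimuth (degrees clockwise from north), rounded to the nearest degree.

133°

Differences from A: to B (Δx, Δy, Δh) = (-50, 30, +0.24); to C = (-60, 75, +0.40).
Solve a·Δx + b·Δy = ΔT: det = (-50)·75 − (-60)·30 = -1950.
∂T/∂x = [(+0.24)·75 − (+0.40)·30] / -1950 = -0.003077
∂T/∂y = [(-50)·(+0.40) − (-60)·(+0.24)] / -1950 = +0.002872
Steepest decrease is along −∇f: components (+0.003077 E, -0.002872 N).
Azimuth = atan2(+0.003077, -0.002872) = 133.0° ≈ 133°.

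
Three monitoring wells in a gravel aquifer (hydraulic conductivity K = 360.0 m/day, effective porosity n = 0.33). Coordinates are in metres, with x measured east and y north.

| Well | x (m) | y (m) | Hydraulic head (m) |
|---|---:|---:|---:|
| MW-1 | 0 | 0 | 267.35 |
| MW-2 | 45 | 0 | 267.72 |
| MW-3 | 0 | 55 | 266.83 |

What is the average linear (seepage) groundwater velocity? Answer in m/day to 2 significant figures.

∂h/∂x = (267.72 − 267.35) / (45 − 0) = +0.008222
∂h/∂y = (266.83 − 267.35) / (55 − 0) = -0.009455
|∇h| = √(0.008222² + -0.009455²) = 0.01253
Seepage velocity v = K·i/n = 360.0 × 0.01253 / 0.33 = 13.67 m/day.

14 m/day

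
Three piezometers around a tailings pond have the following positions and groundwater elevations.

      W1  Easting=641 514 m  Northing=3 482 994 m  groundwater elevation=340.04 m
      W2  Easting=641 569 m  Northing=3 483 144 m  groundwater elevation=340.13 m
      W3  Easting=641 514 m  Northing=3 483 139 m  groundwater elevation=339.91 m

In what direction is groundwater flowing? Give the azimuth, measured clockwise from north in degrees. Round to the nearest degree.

282°

With h = a·x + b·y + c and W1 as origin, the differences give:
  55·a + 150·b = +0.09
  0·a + 145·b = -0.13
Eliminate b (×145 and ×150, subtract): 7975·a = 32.550 → a = ∂h/∂x = +0.004082
Back-substitute: b = ∂h/∂y = -0.0008966.
Flow direction (−∇h) has components (-0.004082 E, +0.0008966 N).
Azimuth = atan2(E, N) = atan2(-0.004082, +0.0008966) = 282.4° ≈ 282°.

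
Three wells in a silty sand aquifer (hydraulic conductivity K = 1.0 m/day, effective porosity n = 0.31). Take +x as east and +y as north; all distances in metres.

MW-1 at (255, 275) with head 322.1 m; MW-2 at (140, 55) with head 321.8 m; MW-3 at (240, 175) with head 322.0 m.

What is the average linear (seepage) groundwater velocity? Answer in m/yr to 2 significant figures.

1.5 m/yr

Taking MW-1 as reference: MW-2−MW-1 = (-115, -220, -0.3); MW-3−MW-1 = (-15, -100, -0.1).
Determinant of the coordinate differences = (-115)·(-100) − (-15)·(-220) = 8200.
∂h/∂x = [(-0.3)·(-100) − (-0.1)·(-220)] / 8200 = +0.0009756
∂h/∂y = [(-115)·(-0.1) − (-15)·(-0.3)] / 8200 = +0.0008537
|∇h| = √(0.0009756² + 0.0008537²) = 0.001296
Seepage velocity v = K·i/n = 1.0 × 0.001296 / 0.31 = 0.004181 m/day = 1.527 m/yr.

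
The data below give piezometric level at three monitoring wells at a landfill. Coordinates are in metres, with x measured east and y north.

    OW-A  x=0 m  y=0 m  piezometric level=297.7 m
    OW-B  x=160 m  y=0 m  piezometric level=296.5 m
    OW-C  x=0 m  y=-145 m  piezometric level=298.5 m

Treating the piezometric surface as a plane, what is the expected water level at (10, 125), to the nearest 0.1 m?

∂h/∂x = (296.5 − 297.7) / (160 − 0) = -0.007500
∂h/∂y = (298.5 − 297.7) / (-145 − 0) = -0.005517
h(10, 125) = 297.7 + (-0.007500)·(10) + (-0.005517)·(125) = 297.7 -0.075 -0.690 = 296.935 m.

296.9 m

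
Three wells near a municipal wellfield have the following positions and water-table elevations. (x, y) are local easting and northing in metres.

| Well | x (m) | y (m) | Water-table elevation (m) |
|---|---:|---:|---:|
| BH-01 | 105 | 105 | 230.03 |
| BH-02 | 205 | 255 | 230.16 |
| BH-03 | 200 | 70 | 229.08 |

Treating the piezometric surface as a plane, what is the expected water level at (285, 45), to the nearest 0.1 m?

With h = a·x + b·y + c and BH-01 as origin, the differences give:
  100·a + 150·b = +0.13
  95·a + (-35)·b = -0.95
Eliminate b (×(-35) and ×150, subtract): -17750·a = 137.950 → a = ∂h/∂x = -0.007772
Back-substitute: b = ∂h/∂y = +0.006048.
h(285, 45) = 230.03 + (-0.007772)·(180) + (+0.006048)·(-60) = 230.03 -1.399 -0.363 = 228.268 m.

228.3 m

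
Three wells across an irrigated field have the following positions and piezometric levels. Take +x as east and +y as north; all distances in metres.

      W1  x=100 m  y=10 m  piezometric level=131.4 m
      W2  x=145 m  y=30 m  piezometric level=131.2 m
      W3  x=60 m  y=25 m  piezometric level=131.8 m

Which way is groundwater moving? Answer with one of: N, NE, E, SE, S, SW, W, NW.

Differences from W1: to W2 (Δx, Δy, Δh) = (45, 20, -0.2); to W3 = (-40, 15, +0.4).
Solve a·Δx + b·Δy = Δh: det = 45·15 − (-40)·20 = 1475.
∂h/∂x = [(-0.2)·15 − (+0.4)·20] / 1475 = -0.007458
∂h/∂y = [45·(+0.4) − (-40)·(-0.2)] / 1475 = +0.006780
Flow = −∇h = (+0.007458 east, -0.006780 north), which points southeast.

SE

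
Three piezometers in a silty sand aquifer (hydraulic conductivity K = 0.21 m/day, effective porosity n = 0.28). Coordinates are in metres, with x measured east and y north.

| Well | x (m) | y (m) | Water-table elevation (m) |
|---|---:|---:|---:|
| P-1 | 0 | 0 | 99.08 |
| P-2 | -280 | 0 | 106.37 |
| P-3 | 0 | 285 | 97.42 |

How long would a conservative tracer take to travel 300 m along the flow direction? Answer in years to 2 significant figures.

41 years

∂h/∂x = (106.37 − 99.08) / (-280 − 0) = -0.02604
∂h/∂y = (97.42 − 99.08) / (285 − 0) = -0.005825
|∇h| = √(-0.02604² + -0.005825²) = 0.02668
Seepage velocity v = K·i/n = 0.21 × 0.02668 / 0.28 = 0.02001 m/day.
t = 300 / 0.02001 = 1.499e+04 days = 41 years.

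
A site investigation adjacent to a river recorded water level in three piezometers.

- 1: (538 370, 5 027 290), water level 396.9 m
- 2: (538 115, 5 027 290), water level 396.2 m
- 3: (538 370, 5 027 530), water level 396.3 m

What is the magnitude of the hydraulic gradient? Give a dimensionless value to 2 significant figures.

0.0037

∂h/∂x = (396.2 − 396.9) / (538115 − 538370) = +0.002745
∂h/∂y = (396.3 − 396.9) / (5027530 − 5027290) = -0.002500
|∇h| = √(0.002745² + -0.002500²) = 0.003713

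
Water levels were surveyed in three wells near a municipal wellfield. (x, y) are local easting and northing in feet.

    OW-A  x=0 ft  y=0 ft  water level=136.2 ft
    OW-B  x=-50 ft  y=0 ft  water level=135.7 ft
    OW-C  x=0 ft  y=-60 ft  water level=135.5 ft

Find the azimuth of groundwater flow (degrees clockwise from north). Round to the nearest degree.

∂h/∂x = (135.7 − 136.2) / (-50 − 0) = +0.01000
∂h/∂y = (135.5 − 136.2) / (-60 − 0) = +0.01167
Flow direction (−∇h) has components (-0.01000 E, -0.01167 N).
Azimuth = atan2(E, N) = atan2(-0.01000, -0.01167) = 220.6° ≈ 221°.

221°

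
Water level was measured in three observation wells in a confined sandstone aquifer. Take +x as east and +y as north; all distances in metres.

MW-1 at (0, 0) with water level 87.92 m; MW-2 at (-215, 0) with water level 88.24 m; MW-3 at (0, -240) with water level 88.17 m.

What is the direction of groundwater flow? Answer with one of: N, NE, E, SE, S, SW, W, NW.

NE

∂h/∂x = (88.24 − 87.92) / (-215 − 0) = -0.001488
∂h/∂y = (88.17 − 87.92) / (-240 − 0) = -0.001042
Flow = −∇h = (+0.001488 east, +0.001042 north), which points northeast.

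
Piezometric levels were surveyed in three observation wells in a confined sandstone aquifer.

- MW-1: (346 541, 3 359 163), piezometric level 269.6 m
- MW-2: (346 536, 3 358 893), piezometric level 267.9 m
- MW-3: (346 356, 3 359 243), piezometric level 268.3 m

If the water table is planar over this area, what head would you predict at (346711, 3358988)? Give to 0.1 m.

270.2 m

Differences from MW-1: to MW-2 (Δx, Δy, Δh) = (-5, -270, -1.7); to MW-3 = (-185, 80, -1.3).
Solve a·Δx + b·Δy = Δh: det = (-5)·80 − (-185)·(-270) = -50350.
∂h/∂x = [(-1.7)·80 − (-1.3)·(-270)] / -50350 = +0.009672
∂h/∂y = [(-5)·(-1.3) − (-185)·(-1.7)] / -50350 = +0.006117
h(346711, 3358988) = 269.6 + (+0.009672)·(170) + (+0.006117)·(-175) = 269.6 +1.644 -1.071 = 270.174 m.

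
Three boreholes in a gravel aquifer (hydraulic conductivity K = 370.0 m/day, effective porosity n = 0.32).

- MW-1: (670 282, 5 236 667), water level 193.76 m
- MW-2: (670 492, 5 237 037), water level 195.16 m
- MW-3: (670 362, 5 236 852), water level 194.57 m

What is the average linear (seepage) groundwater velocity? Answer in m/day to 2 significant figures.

With h = a·x + b·y + c and MW-1 as origin, the differences give:
  210·a + 370·b = +1.40
  80·a + 185·b = +0.81
Eliminate b (×185 and ×370, subtract): 9250·a = -40.700 → a = ∂h/∂x = -0.004400
Back-substitute: b = ∂h/∂y = +0.006281.
|∇h| = √(-0.004400² + 0.006281²) = 0.007669
Seepage velocity v = K·i/n = 370.0 × 0.007669 / 0.32 = 8.867 m/day.

8.9 m/day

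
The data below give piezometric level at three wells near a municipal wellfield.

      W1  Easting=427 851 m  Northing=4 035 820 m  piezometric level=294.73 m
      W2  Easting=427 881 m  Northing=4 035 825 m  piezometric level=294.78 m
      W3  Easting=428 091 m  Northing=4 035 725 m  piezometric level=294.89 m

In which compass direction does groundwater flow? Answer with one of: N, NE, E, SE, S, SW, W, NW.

Three-point gradient (reference W1): Δ to W2 = (30, 5, +0.05), Δ to W3 = (240, -95, +0.16).
∂h/∂x = +0.001370, ∂h/∂y = +0.001778 (det = -4050).
Flow = −∇h = (-0.001370 east, -0.001778 north), which points southwest.

SW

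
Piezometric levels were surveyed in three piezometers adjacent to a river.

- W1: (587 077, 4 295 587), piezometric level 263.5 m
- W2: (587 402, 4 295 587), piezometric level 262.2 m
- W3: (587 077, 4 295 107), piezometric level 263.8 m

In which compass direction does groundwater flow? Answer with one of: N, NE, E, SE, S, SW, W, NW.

E

∂h/∂x = (262.2 − 263.5) / (587402 − 587077) = -0.004000
∂h/∂y = (263.8 − 263.5) / (4295107 − 4295587) = -0.0006250
Flow = −∇h = (+0.004000 east, +0.0006250 north), which points east.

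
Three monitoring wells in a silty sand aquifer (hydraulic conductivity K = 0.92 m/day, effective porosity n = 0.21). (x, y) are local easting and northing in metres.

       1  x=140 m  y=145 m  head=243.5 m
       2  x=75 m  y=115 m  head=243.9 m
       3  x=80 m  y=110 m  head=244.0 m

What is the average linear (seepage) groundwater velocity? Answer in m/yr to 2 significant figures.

Differences from 1: to 2 (Δx, Δy, Δh) = (-65, -30, +0.4); to 3 = (-60, -35, +0.5).
Determinant of the coordinate differences = (-65)·(-35) − (-60)·(-30) = 475.
∂h/∂x = [(+0.4)·(-35) − (+0.5)·(-30)] / 475 = +0.002105
∂h/∂y = [(-65)·(+0.5) − (-60)·(+0.4)] / 475 = -0.01789
|∇h| = √(0.002105² + -0.01789²) = 0.01801
Seepage velocity v = K·i/n = 0.92 × 0.01801 / 0.21 = 0.0789 m/day = 28.82 m/yr.

29 m/yr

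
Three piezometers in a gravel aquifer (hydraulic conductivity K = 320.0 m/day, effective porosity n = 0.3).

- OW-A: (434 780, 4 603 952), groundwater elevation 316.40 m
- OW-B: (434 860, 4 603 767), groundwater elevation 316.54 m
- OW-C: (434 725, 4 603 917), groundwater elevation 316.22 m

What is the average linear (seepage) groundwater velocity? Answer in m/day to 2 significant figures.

Taking OW-A as reference: OW-B−OW-A = (80, -185, +0.14); OW-C−OW-A = (-55, -35, -0.18).
Solve a·Δx + b·Δy = Δh: det = 80·(-35) − (-55)·(-185) = -12975.
∂h/∂x = [(+0.14)·(-35) − (-0.18)·(-185)] / -12975 = +0.002944
∂h/∂y = [80·(-0.18) − (-55)·(+0.14)] / -12975 = +0.0005164
|∇h| = √(0.002944² + 0.0005164²) = 0.002989
Seepage velocity v = K·i/n = 320.0 × 0.002989 / 0.3 = 3.188 m/day.

3.2 m/day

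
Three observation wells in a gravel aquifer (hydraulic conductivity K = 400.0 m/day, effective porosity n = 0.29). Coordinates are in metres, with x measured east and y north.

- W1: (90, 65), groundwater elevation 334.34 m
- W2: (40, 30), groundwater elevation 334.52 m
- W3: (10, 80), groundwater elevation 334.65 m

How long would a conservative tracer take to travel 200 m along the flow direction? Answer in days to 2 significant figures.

Differences from W1: to W2 (Δx, Δy, Δh) = (-50, -35, +0.18); to W3 = (-80, 15, +0.31).
Determinant of the coordinate differences = (-50)·15 − (-80)·(-35) = -3550.
∂h/∂x = [(+0.18)·15 − (+0.31)·(-35)] / -3550 = -0.003817
∂h/∂y = [(-50)·(+0.31) − (-80)·(+0.18)] / -3550 = +0.0003099
|∇h| = √(-0.003817² + 0.0003099²) = 0.00383
Seepage velocity v = K·i/n = 400.0 × 0.00383 / 0.29 = 5.283 m/day.
t = 200 / 5.283 = 37.86 days.

38 days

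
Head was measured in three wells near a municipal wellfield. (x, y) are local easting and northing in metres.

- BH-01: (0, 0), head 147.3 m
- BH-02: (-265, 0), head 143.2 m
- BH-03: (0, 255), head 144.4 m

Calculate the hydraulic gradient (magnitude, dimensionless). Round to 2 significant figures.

0.019

∂h/∂x = (143.2 − 147.3) / (-265 − 0) = +0.01547
∂h/∂y = (144.4 − 147.3) / (255 − 0) = -0.01137
|∇h| = √(0.01547² + -0.01137²) = 0.0192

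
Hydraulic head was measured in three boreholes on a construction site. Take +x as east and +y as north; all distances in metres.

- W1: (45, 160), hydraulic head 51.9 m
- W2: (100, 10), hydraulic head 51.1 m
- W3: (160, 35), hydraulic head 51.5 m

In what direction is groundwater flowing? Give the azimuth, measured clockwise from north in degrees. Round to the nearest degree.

Differences from W1: to W2 (Δx, Δy, Δh) = (55, -150, -0.8); to W3 = (115, -125, -0.4).
Solve a·Δx + b·Δy = Δh: det = 55·(-125) − 115·(-150) = 10375.
∂h/∂x = [(-0.8)·(-125) − (-0.4)·(-150)] / 10375 = +0.003855
∂h/∂y = [55·(-0.4) − 115·(-0.8)] / 10375 = +0.006747
Flow direction (−∇h) has components (-0.003855 E, -0.006747 N).
Azimuth = atan2(E, N) = atan2(-0.003855, -0.006747) = 209.7° ≈ 210°.

210°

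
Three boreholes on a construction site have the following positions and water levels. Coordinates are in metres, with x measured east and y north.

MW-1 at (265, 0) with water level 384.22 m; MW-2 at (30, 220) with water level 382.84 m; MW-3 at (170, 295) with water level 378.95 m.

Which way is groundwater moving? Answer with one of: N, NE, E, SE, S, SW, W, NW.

With h = a·x + b·y + c and MW-1 as origin, the differences give:
  (-235)·a + 220·b = -1.38
  (-95)·a + 295·b = -5.27
Eliminate b (×295 and ×220, subtract): -48425·a = 752.300 → a = ∂h/∂x = -0.01554
Back-substitute: b = ∂h/∂y = -0.02287.
Flow = −∇h = (+0.01554 east, +0.02287 north), which points northeast.

NE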